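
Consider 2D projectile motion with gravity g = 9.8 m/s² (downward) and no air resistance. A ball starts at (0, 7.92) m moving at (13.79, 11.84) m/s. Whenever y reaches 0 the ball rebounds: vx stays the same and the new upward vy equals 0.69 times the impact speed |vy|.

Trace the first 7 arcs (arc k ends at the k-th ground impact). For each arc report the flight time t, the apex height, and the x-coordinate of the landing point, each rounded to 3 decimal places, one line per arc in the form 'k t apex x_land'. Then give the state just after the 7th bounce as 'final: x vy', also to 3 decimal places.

1 2.962 15.072 40.846
2 2.420 7.176 74.222
3 1.670 3.416 97.252
4 1.152 1.627 113.142
5 0.795 0.774 124.106
6 0.549 0.369 131.672
7 0.379 0.176 136.892
final: 136.892 1.280

Arc 1: start y=7.920, vy=11.840 → t=2.962, apex=15.072, x_land=40.846, impact vy=-17.188
  bounce: vy ← 0.69·17.188 = 11.860
Arc 2: start y=0.000, vy=11.860 → t=2.420, apex=7.176, x_land=74.222, impact vy=-11.860
  bounce: vy ← 0.69·11.860 = 8.183
Arc 3: start y=0.000, vy=8.183 → t=1.670, apex=3.416, x_land=97.252, impact vy=-8.183
  bounce: vy ← 0.69·8.183 = 5.646
Arc 4: start y=0.000, vy=5.646 → t=1.152, apex=1.627, x_land=113.142, impact vy=-5.646
  bounce: vy ← 0.69·5.646 = 3.896
Arc 5: start y=0.000, vy=3.896 → t=0.795, apex=0.774, x_land=124.106, impact vy=-3.896
  bounce: vy ← 0.69·3.896 = 2.688
Arc 6: start y=0.000, vy=2.688 → t=0.549, apex=0.369, x_land=131.672, impact vy=-2.688
  bounce: vy ← 0.69·2.688 = 1.855
Arc 7: start y=0.000, vy=1.855 → t=0.379, apex=0.176, x_land=136.892, impact vy=-1.855
  bounce: vy ← 0.69·1.855 = 1.280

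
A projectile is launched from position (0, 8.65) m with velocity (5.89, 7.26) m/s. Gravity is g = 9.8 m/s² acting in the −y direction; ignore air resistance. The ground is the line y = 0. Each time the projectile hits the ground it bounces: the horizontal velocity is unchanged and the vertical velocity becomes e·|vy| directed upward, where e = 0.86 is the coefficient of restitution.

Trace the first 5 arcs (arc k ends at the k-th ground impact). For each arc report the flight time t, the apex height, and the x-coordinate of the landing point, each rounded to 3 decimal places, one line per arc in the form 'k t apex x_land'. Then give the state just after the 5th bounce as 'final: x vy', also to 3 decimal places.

1 2.262 11.339 13.323
2 2.617 8.386 28.735
3 2.250 6.203 41.988
4 1.935 4.587 53.386
5 1.664 3.393 63.189
final: 63.189 7.013

Arc 1: start y=8.650, vy=7.260 → t=2.262, apex=11.339, x_land=13.323, impact vy=-14.908
  bounce: vy ← 0.86·14.908 = 12.821
Arc 2: start y=0.000, vy=12.821 → t=2.617, apex=8.386, x_land=28.735, impact vy=-12.821
  bounce: vy ← 0.86·12.821 = 11.026
Arc 3: start y=0.000, vy=11.026 → t=2.250, apex=6.203, x_land=41.988, impact vy=-11.026
  bounce: vy ← 0.86·11.026 = 9.482
Arc 4: start y=0.000, vy=9.482 → t=1.935, apex=4.587, x_land=53.386, impact vy=-9.482
  bounce: vy ← 0.86·9.482 = 8.155
Arc 5: start y=0.000, vy=8.155 → t=1.664, apex=3.393, x_land=63.189, impact vy=-8.155
  bounce: vy ← 0.86·8.155 = 7.013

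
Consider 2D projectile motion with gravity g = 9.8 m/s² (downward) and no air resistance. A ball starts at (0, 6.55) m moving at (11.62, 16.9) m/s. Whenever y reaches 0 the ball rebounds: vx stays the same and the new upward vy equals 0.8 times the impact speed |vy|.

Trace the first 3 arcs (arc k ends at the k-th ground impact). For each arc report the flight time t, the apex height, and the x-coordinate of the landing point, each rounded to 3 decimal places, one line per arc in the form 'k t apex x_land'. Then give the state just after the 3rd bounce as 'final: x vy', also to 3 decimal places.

1 3.801 21.122 44.164
2 3.322 13.518 82.765
3 2.658 8.652 113.645
final: 113.645 10.418

Arc 1: start y=6.550, vy=16.900 → t=3.801, apex=21.122, x_land=44.164, impact vy=-20.347
  bounce: vy ← 0.8·20.347 = 16.277
Arc 2: start y=0.000, vy=16.277 → t=3.322, apex=13.518, x_land=82.765, impact vy=-16.277
  bounce: vy ← 0.8·16.277 = 13.022
Arc 3: start y=0.000, vy=13.022 → t=2.658, apex=8.652, x_land=113.645, impact vy=-13.022
  bounce: vy ← 0.8·13.022 = 10.418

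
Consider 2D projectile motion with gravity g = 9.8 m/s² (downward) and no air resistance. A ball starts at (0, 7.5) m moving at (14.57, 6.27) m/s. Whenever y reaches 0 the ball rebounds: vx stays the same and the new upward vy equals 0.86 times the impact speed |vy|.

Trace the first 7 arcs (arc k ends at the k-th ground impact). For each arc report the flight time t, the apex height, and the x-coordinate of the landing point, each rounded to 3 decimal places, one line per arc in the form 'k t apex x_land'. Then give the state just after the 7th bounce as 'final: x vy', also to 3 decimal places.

1 2.033 9.506 29.615
2 2.396 7.030 64.520
3 2.060 5.200 94.538
4 1.772 3.846 120.353
5 1.524 2.844 142.555
6 1.310 2.104 161.648
7 1.127 1.556 178.068
final: 178.068 4.749

Arc 1: start y=7.500, vy=6.270 → t=2.033, apex=9.506, x_land=29.615, impact vy=-13.650
  bounce: vy ← 0.86·13.650 = 11.739
Arc 2: start y=0.000, vy=11.739 → t=2.396, apex=7.030, x_land=64.520, impact vy=-11.739
  bounce: vy ← 0.86·11.739 = 10.095
Arc 3: start y=0.000, vy=10.095 → t=2.060, apex=5.200, x_land=94.538, impact vy=-10.095
  bounce: vy ← 0.86·10.095 = 8.682
Arc 4: start y=0.000, vy=8.682 → t=1.772, apex=3.846, x_land=120.353, impact vy=-8.682
  bounce: vy ← 0.86·8.682 = 7.466
Arc 5: start y=0.000, vy=7.466 → t=1.524, apex=2.844, x_land=142.555, impact vy=-7.466
  bounce: vy ← 0.86·7.466 = 6.421
Arc 6: start y=0.000, vy=6.421 → t=1.310, apex=2.104, x_land=161.648, impact vy=-6.421
  bounce: vy ← 0.86·6.421 = 5.522
Arc 7: start y=0.000, vy=5.522 → t=1.127, apex=1.556, x_land=178.068, impact vy=-5.522
  bounce: vy ← 0.86·5.522 = 4.749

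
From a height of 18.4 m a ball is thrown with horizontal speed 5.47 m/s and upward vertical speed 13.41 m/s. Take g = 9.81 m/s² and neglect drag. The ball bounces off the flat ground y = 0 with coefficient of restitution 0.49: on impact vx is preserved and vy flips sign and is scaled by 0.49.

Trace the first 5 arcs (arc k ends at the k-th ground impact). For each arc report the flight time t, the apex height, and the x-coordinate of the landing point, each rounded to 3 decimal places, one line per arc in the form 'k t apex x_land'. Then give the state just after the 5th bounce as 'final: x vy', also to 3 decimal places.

1 3.738 27.566 20.445
2 2.323 6.618 33.153
3 1.138 1.589 39.380
4 0.558 0.382 42.431
5 0.273 0.092 43.926
final: 43.926 0.657

Arc 1: start y=18.400, vy=13.410 → t=3.738, apex=27.566, x_land=20.445, impact vy=-23.256
  bounce: vy ← 0.49·23.256 = 11.395
Arc 2: start y=0.000, vy=11.395 → t=2.323, apex=6.618, x_land=33.153, impact vy=-11.395
  bounce: vy ← 0.49·11.395 = 5.584
Arc 3: start y=0.000, vy=5.584 → t=1.138, apex=1.589, x_land=39.380, impact vy=-5.584
  bounce: vy ← 0.49·5.584 = 2.736
Arc 4: start y=0.000, vy=2.736 → t=0.558, apex=0.382, x_land=42.431, impact vy=-2.736
  bounce: vy ← 0.49·2.736 = 1.341
Arc 5: start y=0.000, vy=1.341 → t=0.273, apex=0.092, x_land=43.926, impact vy=-1.341
  bounce: vy ← 0.49·1.341 = 0.657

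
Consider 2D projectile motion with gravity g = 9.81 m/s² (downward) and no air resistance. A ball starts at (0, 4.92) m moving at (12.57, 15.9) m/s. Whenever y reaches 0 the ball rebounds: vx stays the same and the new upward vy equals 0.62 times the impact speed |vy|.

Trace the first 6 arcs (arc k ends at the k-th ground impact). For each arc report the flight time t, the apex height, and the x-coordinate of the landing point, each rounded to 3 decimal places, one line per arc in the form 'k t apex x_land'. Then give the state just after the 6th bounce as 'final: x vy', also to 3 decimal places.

Arc 1: start y=4.920, vy=15.900 → t=3.526, apex=17.805, x_land=44.323, impact vy=-18.691
  bounce: vy ← 0.62·18.691 = 11.588
Arc 2: start y=0.000, vy=11.588 → t=2.363, apex=6.844, x_land=74.020, impact vy=-11.588
  bounce: vy ← 0.62·11.588 = 7.185
Arc 3: start y=0.000, vy=7.185 → t=1.465, apex=2.631, x_land=92.432, impact vy=-7.185
  bounce: vy ← 0.62·7.185 = 4.455
Arc 4: start y=0.000, vy=4.455 → t=0.908, apex=1.011, x_land=103.847, impact vy=-4.455
  bounce: vy ← 0.62·4.455 = 2.762
Arc 5: start y=0.000, vy=2.762 → t=0.563, apex=0.389, x_land=110.925, impact vy=-2.762
  bounce: vy ← 0.62·2.762 = 1.712
Arc 6: start y=0.000, vy=1.712 → t=0.349, apex=0.149, x_land=115.313, impact vy=-1.712
  bounce: vy ← 0.62·1.712 = 1.062

1 3.526 17.805 44.323
2 2.363 6.844 74.020
3 1.465 2.631 92.432
4 0.908 1.011 103.847
5 0.563 0.389 110.925
6 0.349 0.149 115.313
final: 115.313 1.062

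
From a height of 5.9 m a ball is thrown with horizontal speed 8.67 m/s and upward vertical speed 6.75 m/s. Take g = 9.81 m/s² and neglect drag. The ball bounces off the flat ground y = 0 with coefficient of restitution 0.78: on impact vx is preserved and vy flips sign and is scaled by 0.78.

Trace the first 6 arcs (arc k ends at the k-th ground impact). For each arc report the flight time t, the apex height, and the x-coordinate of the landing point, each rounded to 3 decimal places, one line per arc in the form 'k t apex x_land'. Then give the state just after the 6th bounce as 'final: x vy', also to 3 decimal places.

Arc 1: start y=5.900, vy=6.750 → t=1.983, apex=8.222, x_land=17.191, impact vy=-12.701
  bounce: vy ← 0.78·12.701 = 9.907
Arc 2: start y=0.000, vy=9.907 → t=2.020, apex=5.002, x_land=34.702, impact vy=-9.907
  bounce: vy ← 0.78·9.907 = 7.727
Arc 3: start y=0.000, vy=7.727 → t=1.575, apex=3.043, x_land=48.361, impact vy=-7.727
  bounce: vy ← 0.78·7.727 = 6.027
Arc 4: start y=0.000, vy=6.027 → t=1.229, apex=1.852, x_land=59.015, impact vy=-6.027
  bounce: vy ← 0.78·6.027 = 4.701
Arc 5: start y=0.000, vy=4.701 → t=0.958, apex=1.127, x_land=67.325, impact vy=-4.701
  bounce: vy ← 0.78·4.701 = 3.667
Arc 6: start y=0.000, vy=3.667 → t=0.748, apex=0.685, x_land=73.807, impact vy=-3.667
  bounce: vy ← 0.78·3.667 = 2.860

1 1.983 8.222 17.191
2 2.020 5.002 34.702
3 1.575 3.043 48.361
4 1.229 1.852 59.015
5 0.958 1.127 67.325
6 0.748 0.685 73.807
final: 73.807 2.860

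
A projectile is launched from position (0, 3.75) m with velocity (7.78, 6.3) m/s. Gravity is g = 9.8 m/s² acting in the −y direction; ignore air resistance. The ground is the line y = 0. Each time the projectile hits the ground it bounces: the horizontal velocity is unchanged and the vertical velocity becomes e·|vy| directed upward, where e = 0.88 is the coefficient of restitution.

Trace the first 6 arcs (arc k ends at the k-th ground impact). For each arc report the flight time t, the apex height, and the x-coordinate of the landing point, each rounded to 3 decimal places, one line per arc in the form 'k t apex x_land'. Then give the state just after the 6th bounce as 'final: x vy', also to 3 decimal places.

Arc 1: start y=3.750, vy=6.300 → t=1.728, apex=5.775, x_land=13.448, impact vy=-10.639
  bounce: vy ← 0.88·10.639 = 9.362
Arc 2: start y=0.000, vy=9.362 → t=1.911, apex=4.472, x_land=28.313, impact vy=-9.362
  bounce: vy ← 0.88·9.362 = 8.239
Arc 3: start y=0.000, vy=8.239 → t=1.681, apex=3.463, x_land=41.394, impact vy=-8.239
  bounce: vy ← 0.88·8.239 = 7.250
Arc 4: start y=0.000, vy=7.250 → t=1.480, apex=2.682, x_land=52.906, impact vy=-7.250
  bounce: vy ← 0.88·7.250 = 6.380
Arc 5: start y=0.000, vy=6.380 → t=1.302, apex=2.077, x_land=63.036, impact vy=-6.380
  bounce: vy ← 0.88·6.380 = 5.615
Arc 6: start y=0.000, vy=5.615 → t=1.146, apex=1.608, x_land=71.950, impact vy=-5.615
  bounce: vy ← 0.88·5.615 = 4.941

1 1.728 5.775 13.448
2 1.911 4.472 28.313
3 1.681 3.463 41.394
4 1.480 2.682 52.906
5 1.302 2.077 63.036
6 1.146 1.608 71.950
final: 71.950 4.941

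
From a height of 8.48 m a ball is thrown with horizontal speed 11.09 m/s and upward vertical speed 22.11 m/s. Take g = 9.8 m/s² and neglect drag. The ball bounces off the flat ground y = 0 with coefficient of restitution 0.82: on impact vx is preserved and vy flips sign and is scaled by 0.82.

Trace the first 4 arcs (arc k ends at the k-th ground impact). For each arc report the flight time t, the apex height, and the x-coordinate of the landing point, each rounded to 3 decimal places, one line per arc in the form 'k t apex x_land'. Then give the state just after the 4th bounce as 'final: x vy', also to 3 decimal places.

Arc 1: start y=8.480, vy=22.110 → t=4.868, apex=33.421, x_land=53.984, impact vy=-25.594
  bounce: vy ← 0.82·25.594 = 20.987
Arc 2: start y=0.000, vy=20.987 → t=4.283, apex=22.473, x_land=101.483, impact vy=-20.987
  bounce: vy ← 0.82·20.987 = 17.210
Arc 3: start y=0.000, vy=17.210 → t=3.512, apex=15.111, x_land=140.433, impact vy=-17.210
  bounce: vy ← 0.82·17.210 = 14.112
Arc 4: start y=0.000, vy=14.112 → t=2.880, apex=10.160, x_land=172.372, impact vy=-14.112
  bounce: vy ← 0.82·14.112 = 11.572

1 4.868 33.421 53.984
2 4.283 22.473 101.483
3 3.512 15.111 140.433
4 2.880 10.160 172.372
final: 172.372 11.572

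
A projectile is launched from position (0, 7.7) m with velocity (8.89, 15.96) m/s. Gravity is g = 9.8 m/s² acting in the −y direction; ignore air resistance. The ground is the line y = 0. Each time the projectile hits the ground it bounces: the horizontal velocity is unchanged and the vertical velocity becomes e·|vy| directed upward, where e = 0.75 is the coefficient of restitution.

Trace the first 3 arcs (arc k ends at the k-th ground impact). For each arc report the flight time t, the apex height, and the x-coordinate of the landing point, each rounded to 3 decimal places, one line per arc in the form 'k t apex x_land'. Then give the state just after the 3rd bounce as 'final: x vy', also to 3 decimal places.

Arc 1: start y=7.700, vy=15.960 → t=3.684, apex=20.696, x_land=32.748, impact vy=-20.141
  bounce: vy ← 0.75·20.141 = 15.105
Arc 2: start y=0.000, vy=15.105 → t=3.083, apex=11.641, x_land=60.154, impact vy=-15.105
  bounce: vy ← 0.75·15.105 = 11.329
Arc 3: start y=0.000, vy=11.329 → t=2.312, apex=6.548, x_land=80.708, impact vy=-11.329
  bounce: vy ← 0.75·11.329 = 8.497

1 3.684 20.696 32.748
2 3.083 11.641 60.154
3 2.312 6.548 80.708
final: 80.708 8.497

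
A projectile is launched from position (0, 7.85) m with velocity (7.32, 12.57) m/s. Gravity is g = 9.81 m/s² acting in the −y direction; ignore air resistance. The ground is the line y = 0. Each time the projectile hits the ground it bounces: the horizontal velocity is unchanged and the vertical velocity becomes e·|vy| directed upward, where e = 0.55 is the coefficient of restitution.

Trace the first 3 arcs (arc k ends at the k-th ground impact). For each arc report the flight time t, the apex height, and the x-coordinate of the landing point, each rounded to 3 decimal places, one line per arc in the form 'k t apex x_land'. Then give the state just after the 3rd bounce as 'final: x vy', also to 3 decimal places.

1 3.082 15.903 22.560
2 1.981 4.811 37.059
3 1.089 1.455 45.033
final: 45.033 2.939

Arc 1: start y=7.850, vy=12.570 → t=3.082, apex=15.903, x_land=22.560, impact vy=-17.664
  bounce: vy ← 0.55·17.664 = 9.715
Arc 2: start y=0.000, vy=9.715 → t=1.981, apex=4.811, x_land=37.059, impact vy=-9.715
  bounce: vy ← 0.55·9.715 = 5.343
Arc 3: start y=0.000, vy=5.343 → t=1.089, apex=1.455, x_land=45.033, impact vy=-5.343
  bounce: vy ← 0.55·5.343 = 2.939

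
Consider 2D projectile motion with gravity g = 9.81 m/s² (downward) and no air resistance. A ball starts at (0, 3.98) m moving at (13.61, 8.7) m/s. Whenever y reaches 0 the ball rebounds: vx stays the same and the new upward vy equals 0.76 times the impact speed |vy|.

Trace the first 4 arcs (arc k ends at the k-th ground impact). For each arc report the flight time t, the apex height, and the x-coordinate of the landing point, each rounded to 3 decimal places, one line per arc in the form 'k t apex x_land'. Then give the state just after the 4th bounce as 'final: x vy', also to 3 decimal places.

1 2.151 7.838 29.274
2 1.921 4.527 55.425
3 1.460 2.615 75.299
4 1.110 1.510 90.404
final: 90.404 4.137

Arc 1: start y=3.980, vy=8.700 → t=2.151, apex=7.838, x_land=29.274, impact vy=-12.401
  bounce: vy ← 0.76·12.401 = 9.425
Arc 2: start y=0.000, vy=9.425 → t=1.921, apex=4.527, x_land=55.425, impact vy=-9.425
  bounce: vy ← 0.76·9.425 = 7.163
Arc 3: start y=0.000, vy=7.163 → t=1.460, apex=2.615, x_land=75.299, impact vy=-7.163
  bounce: vy ← 0.76·7.163 = 5.444
Arc 4: start y=0.000, vy=5.444 → t=1.110, apex=1.510, x_land=90.404, impact vy=-5.444
  bounce: vy ← 0.76·5.444 = 4.137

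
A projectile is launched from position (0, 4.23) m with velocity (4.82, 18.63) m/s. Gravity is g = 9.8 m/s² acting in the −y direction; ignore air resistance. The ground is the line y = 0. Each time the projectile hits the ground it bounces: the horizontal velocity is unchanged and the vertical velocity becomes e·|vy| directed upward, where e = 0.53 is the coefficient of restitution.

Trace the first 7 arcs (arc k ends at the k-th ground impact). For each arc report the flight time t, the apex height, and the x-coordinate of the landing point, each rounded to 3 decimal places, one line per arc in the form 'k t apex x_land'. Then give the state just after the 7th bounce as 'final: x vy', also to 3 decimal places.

1 4.017 21.938 19.362
2 2.243 6.162 30.172
3 1.189 1.731 35.902
4 0.630 0.486 38.939
5 0.334 0.137 40.548
6 0.177 0.038 41.401
7 0.094 0.011 41.853
final: 41.853 0.244

Arc 1: start y=4.230, vy=18.630 → t=4.017, apex=21.938, x_land=19.362, impact vy=-20.736
  bounce: vy ← 0.53·20.736 = 10.990
Arc 2: start y=0.000, vy=10.990 → t=2.243, apex=6.162, x_land=30.172, impact vy=-10.990
  bounce: vy ← 0.53·10.990 = 5.825
Arc 3: start y=0.000, vy=5.825 → t=1.189, apex=1.731, x_land=35.902, impact vy=-5.825
  bounce: vy ← 0.53·5.825 = 3.087
Arc 4: start y=0.000, vy=3.087 → t=0.630, apex=0.486, x_land=38.939, impact vy=-3.087
  bounce: vy ← 0.53·3.087 = 1.636
Arc 5: start y=0.000, vy=1.636 → t=0.334, apex=0.137, x_land=40.548, impact vy=-1.636
  bounce: vy ← 0.53·1.636 = 0.867
Arc 6: start y=0.000, vy=0.867 → t=0.177, apex=0.038, x_land=41.401, impact vy=-0.867
  bounce: vy ← 0.53·0.867 = 0.460
Arc 7: start y=0.000, vy=0.460 → t=0.094, apex=0.011, x_land=41.853, impact vy=-0.460
  bounce: vy ← 0.53·0.460 = 0.244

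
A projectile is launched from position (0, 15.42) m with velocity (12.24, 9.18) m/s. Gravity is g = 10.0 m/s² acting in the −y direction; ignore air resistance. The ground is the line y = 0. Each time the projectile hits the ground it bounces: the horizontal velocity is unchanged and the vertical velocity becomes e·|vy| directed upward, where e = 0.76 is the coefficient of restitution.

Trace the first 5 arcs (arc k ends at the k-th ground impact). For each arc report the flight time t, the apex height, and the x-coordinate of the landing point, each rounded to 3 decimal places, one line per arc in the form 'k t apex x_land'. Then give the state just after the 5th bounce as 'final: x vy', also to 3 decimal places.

1 2.900 19.634 35.491
2 3.012 11.340 72.358
3 2.289 6.550 100.377
4 1.740 3.783 121.672
5 1.322 2.185 137.856
final: 137.856 5.024

Arc 1: start y=15.420, vy=9.180 → t=2.900, apex=19.634, x_land=35.491, impact vy=-19.816
  bounce: vy ← 0.76·19.816 = 15.060
Arc 2: start y=0.000, vy=15.060 → t=3.012, apex=11.340, x_land=72.358, impact vy=-15.060
  bounce: vy ← 0.76·15.060 = 11.446
Arc 3: start y=0.000, vy=11.446 → t=2.289, apex=6.550, x_land=100.377, impact vy=-11.446
  bounce: vy ← 0.76·11.446 = 8.699
Arc 4: start y=0.000, vy=8.699 → t=1.740, apex=3.783, x_land=121.672, impact vy=-8.699
  bounce: vy ← 0.76·8.699 = 6.611
Arc 5: start y=0.000, vy=6.611 → t=1.322, apex=2.185, x_land=137.856, impact vy=-6.611
  bounce: vy ← 0.76·6.611 = 5.024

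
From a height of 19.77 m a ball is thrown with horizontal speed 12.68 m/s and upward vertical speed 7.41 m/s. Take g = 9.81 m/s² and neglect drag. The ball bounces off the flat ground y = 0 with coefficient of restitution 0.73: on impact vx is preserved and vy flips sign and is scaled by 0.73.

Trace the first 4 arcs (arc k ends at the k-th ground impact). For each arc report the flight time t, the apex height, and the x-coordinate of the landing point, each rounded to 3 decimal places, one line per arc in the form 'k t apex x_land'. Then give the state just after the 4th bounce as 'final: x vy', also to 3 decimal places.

Arc 1: start y=19.770, vy=7.410 → t=2.900, apex=22.569, x_land=36.777, impact vy=-21.043
  bounce: vy ← 0.73·21.043 = 15.361
Arc 2: start y=0.000, vy=15.361 → t=3.132, apex=12.027, x_land=76.487, impact vy=-15.361
  bounce: vy ← 0.73·15.361 = 11.214
Arc 3: start y=0.000, vy=11.214 → t=2.286, apex=6.409, x_land=105.476, impact vy=-11.214
  bounce: vy ← 0.73·11.214 = 8.186
Arc 4: start y=0.000, vy=8.186 → t=1.669, apex=3.415, x_land=126.638, impact vy=-8.186
  bounce: vy ← 0.73·8.186 = 5.976

1 2.900 22.569 36.777
2 3.132 12.027 76.487
3 2.286 6.409 105.476
4 1.669 3.415 126.638
final: 126.638 5.976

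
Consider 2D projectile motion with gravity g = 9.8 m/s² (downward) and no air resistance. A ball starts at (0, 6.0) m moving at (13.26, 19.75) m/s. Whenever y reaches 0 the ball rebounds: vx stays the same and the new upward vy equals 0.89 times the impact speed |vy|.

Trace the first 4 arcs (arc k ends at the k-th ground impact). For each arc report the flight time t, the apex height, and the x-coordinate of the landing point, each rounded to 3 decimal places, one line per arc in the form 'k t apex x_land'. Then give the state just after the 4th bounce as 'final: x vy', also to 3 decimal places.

Arc 1: start y=6.000, vy=19.750 → t=4.314, apex=25.901, x_land=57.209, impact vy=-22.531
  bounce: vy ← 0.89·22.531 = 20.053
Arc 2: start y=0.000, vy=20.053 → t=4.092, apex=20.516, x_land=111.475, impact vy=-20.053
  bounce: vy ← 0.89·20.053 = 17.847
Arc 3: start y=0.000, vy=17.847 → t=3.642, apex=16.251, x_land=159.771, impact vy=-17.847
  bounce: vy ← 0.89·17.847 = 15.884
Arc 4: start y=0.000, vy=15.884 → t=3.242, apex=12.872, x_land=202.755, impact vy=-15.884
  bounce: vy ← 0.89·15.884 = 14.137

1 4.314 25.901 57.209
2 4.092 20.516 111.475
3 3.642 16.251 159.771
4 3.242 12.872 202.755
final: 202.755 14.137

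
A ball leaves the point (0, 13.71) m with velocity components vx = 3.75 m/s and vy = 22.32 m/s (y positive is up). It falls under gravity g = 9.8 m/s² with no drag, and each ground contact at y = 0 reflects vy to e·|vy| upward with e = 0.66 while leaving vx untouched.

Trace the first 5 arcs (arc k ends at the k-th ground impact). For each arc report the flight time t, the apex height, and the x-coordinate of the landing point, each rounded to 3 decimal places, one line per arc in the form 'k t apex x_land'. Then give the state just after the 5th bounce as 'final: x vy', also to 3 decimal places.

1 5.103 39.127 19.138
2 3.730 17.044 33.125
3 2.462 7.424 42.357
4 1.625 3.234 48.450
5 1.072 1.409 52.472
final: 52.472 3.468

Arc 1: start y=13.710, vy=22.320 → t=5.103, apex=39.127, x_land=19.138, impact vy=-27.693
  bounce: vy ← 0.66·27.693 = 18.277
Arc 2: start y=0.000, vy=18.277 → t=3.730, apex=17.044, x_land=33.125, impact vy=-18.277
  bounce: vy ← 0.66·18.277 = 12.063
Arc 3: start y=0.000, vy=12.063 → t=2.462, apex=7.424, x_land=42.357, impact vy=-12.063
  bounce: vy ← 0.66·12.063 = 7.962
Arc 4: start y=0.000, vy=7.962 → t=1.625, apex=3.234, x_land=48.450, impact vy=-7.962
  bounce: vy ← 0.66·7.962 = 5.255
Arc 5: start y=0.000, vy=5.255 → t=1.072, apex=1.409, x_land=52.472, impact vy=-5.255
  bounce: vy ← 0.66·5.255 = 3.468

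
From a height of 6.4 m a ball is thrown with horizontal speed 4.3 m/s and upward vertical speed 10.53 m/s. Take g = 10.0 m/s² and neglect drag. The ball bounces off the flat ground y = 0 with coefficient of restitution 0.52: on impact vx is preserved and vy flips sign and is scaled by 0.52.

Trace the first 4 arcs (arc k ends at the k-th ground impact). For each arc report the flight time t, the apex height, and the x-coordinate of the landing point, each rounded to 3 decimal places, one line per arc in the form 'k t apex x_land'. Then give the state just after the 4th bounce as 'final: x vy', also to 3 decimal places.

1 2.599 11.944 11.174
2 1.607 3.230 18.086
3 0.836 0.873 21.680
4 0.435 0.236 23.549
final: 23.549 1.130

Arc 1: start y=6.400, vy=10.530 → t=2.599, apex=11.944, x_land=11.174, impact vy=-15.456
  bounce: vy ← 0.52·15.456 = 8.037
Arc 2: start y=0.000, vy=8.037 → t=1.607, apex=3.230, x_land=18.086, impact vy=-8.037
  bounce: vy ← 0.52·8.037 = 4.179
Arc 3: start y=0.000, vy=4.179 → t=0.836, apex=0.873, x_land=21.680, impact vy=-4.179
  bounce: vy ← 0.52·4.179 = 2.173
Arc 4: start y=0.000, vy=2.173 → t=0.435, apex=0.236, x_land=23.549, impact vy=-2.173
  bounce: vy ← 0.52·2.173 = 1.130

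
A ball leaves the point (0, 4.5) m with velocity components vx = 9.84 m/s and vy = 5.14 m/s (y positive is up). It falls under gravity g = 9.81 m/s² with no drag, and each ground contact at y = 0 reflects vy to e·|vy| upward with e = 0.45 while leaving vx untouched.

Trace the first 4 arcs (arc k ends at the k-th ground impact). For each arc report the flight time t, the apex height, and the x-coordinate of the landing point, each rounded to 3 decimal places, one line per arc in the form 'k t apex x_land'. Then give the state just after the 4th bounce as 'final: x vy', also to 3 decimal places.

1 1.616 5.847 15.899
2 0.983 1.184 25.567
3 0.442 0.240 29.918
4 0.199 0.049 31.876
final: 31.876 0.439

Arc 1: start y=4.500, vy=5.140 → t=1.616, apex=5.847, x_land=15.899, impact vy=-10.710
  bounce: vy ← 0.45·10.710 = 4.820
Arc 2: start y=0.000, vy=4.820 → t=0.983, apex=1.184, x_land=25.567, impact vy=-4.820
  bounce: vy ← 0.45·4.820 = 2.169
Arc 3: start y=0.000, vy=2.169 → t=0.442, apex=0.240, x_land=29.918, impact vy=-2.169
  bounce: vy ← 0.45·2.169 = 0.976
Arc 4: start y=0.000, vy=0.976 → t=0.199, apex=0.049, x_land=31.876, impact vy=-0.976
  bounce: vy ← 0.45·0.976 = 0.439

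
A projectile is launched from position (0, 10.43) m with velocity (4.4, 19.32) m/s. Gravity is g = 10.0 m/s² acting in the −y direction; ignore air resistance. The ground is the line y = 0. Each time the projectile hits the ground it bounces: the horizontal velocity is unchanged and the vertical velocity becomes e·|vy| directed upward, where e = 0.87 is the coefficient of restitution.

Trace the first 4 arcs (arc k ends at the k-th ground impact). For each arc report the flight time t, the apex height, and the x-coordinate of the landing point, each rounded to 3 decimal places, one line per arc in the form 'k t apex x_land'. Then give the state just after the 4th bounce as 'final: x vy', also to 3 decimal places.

Arc 1: start y=10.430, vy=19.320 → t=4.344, apex=29.093, x_land=19.114, impact vy=-24.122
  bounce: vy ← 0.87·24.122 = 20.986
Arc 2: start y=0.000, vy=20.986 → t=4.197, apex=22.021, x_land=37.582, impact vy=-20.986
  bounce: vy ← 0.87·20.986 = 18.258
Arc 3: start y=0.000, vy=18.258 → t=3.652, apex=16.667, x_land=53.649, impact vy=-18.258
  bounce: vy ← 0.87·18.258 = 15.884
Arc 4: start y=0.000, vy=15.884 → t=3.177, apex=12.616, x_land=67.627, impact vy=-15.884
  bounce: vy ← 0.87·15.884 = 13.819

1 4.344 29.093 19.114
2 4.197 22.021 37.582
3 3.652 16.667 53.649
4 3.177 12.616 67.627
final: 67.627 13.819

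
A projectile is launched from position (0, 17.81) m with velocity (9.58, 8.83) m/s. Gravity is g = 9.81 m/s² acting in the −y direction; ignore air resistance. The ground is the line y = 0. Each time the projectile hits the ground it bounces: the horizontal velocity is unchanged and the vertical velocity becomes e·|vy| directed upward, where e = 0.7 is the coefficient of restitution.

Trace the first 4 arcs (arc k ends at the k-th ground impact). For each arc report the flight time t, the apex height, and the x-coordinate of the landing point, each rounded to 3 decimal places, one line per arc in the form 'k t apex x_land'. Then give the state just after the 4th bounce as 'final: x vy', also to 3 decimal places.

Arc 1: start y=17.810, vy=8.830 → t=3.008, apex=21.784, x_land=28.812, impact vy=-20.674
  bounce: vy ← 0.7·20.674 = 14.472
Arc 2: start y=0.000, vy=14.472 → t=2.950, apex=10.674, x_land=57.077, impact vy=-14.472
  bounce: vy ← 0.7·14.472 = 10.130
Arc 3: start y=0.000, vy=10.130 → t=2.065, apex=5.230, x_land=76.862, impact vy=-10.130
  bounce: vy ← 0.7·10.130 = 7.091
Arc 4: start y=0.000, vy=7.091 → t=1.446, apex=2.563, x_land=90.711, impact vy=-7.091
  bounce: vy ← 0.7·7.091 = 4.964

1 3.008 21.784 28.812
2 2.950 10.674 57.077
3 2.065 5.230 76.862
4 1.446 2.563 90.711
final: 90.711 4.964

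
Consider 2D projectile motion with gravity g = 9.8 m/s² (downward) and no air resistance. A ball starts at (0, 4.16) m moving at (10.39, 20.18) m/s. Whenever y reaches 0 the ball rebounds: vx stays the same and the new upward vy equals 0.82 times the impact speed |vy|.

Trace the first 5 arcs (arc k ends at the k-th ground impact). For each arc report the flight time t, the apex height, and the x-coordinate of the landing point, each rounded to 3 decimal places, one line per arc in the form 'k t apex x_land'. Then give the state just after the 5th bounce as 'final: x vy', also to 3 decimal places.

1 4.315 24.937 44.834
2 3.700 16.768 83.274
3 3.034 11.275 114.795
4 2.488 7.581 140.642
5 2.040 5.098 161.837
final: 161.837 8.196

Arc 1: start y=4.160, vy=20.180 → t=4.315, apex=24.937, x_land=44.834, impact vy=-22.108
  bounce: vy ← 0.82·22.108 = 18.129
Arc 2: start y=0.000, vy=18.129 → t=3.700, apex=16.768, x_land=83.274, impact vy=-18.129
  bounce: vy ← 0.82·18.129 = 14.865
Arc 3: start y=0.000, vy=14.865 → t=3.034, apex=11.275, x_land=114.795, impact vy=-14.865
  bounce: vy ← 0.82·14.865 = 12.190
Arc 4: start y=0.000, vy=12.190 → t=2.488, apex=7.581, x_land=140.642, impact vy=-12.190
  bounce: vy ← 0.82·12.190 = 9.996
Arc 5: start y=0.000, vy=9.996 → t=2.040, apex=5.098, x_land=161.837, impact vy=-9.996
  bounce: vy ← 0.82·9.996 = 8.196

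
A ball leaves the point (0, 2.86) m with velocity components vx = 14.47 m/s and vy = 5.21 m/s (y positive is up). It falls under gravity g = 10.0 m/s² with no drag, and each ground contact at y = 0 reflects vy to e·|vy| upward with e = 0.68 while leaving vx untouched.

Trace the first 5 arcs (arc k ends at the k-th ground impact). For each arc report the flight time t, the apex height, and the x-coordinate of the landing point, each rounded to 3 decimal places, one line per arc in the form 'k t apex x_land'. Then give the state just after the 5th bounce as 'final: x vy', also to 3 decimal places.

Arc 1: start y=2.860, vy=5.210 → t=1.439, apex=4.217, x_land=20.828, impact vy=-9.184
  bounce: vy ← 0.68·9.184 = 6.245
Arc 2: start y=0.000, vy=6.245 → t=1.249, apex=1.950, x_land=38.901, impact vy=-6.245
  bounce: vy ← 0.68·6.245 = 4.247
Arc 3: start y=0.000, vy=4.247 → t=0.849, apex=0.902, x_land=51.191, impact vy=-4.247
  bounce: vy ← 0.68·4.247 = 2.888
Arc 4: start y=0.000, vy=2.888 → t=0.578, apex=0.417, x_land=59.548, impact vy=-2.888
  bounce: vy ← 0.68·2.888 = 1.964
Arc 5: start y=0.000, vy=1.964 → t=0.393, apex=0.193, x_land=65.231, impact vy=-1.964
  bounce: vy ← 0.68·1.964 = 1.335

1 1.439 4.217 20.828
2 1.249 1.950 38.901
3 0.849 0.902 51.191
4 0.578 0.417 59.548
5 0.393 0.193 65.231
final: 65.231 1.335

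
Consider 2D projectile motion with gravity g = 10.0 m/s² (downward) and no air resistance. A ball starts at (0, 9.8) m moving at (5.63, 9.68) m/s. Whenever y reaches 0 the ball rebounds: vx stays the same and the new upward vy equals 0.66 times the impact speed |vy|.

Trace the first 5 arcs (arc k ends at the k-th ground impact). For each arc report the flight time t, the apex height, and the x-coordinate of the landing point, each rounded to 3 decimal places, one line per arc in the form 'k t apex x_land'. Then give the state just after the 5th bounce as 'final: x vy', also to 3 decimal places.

1 2.670 14.485 15.032
2 2.247 6.310 27.682
3 1.483 2.749 36.030
4 0.979 1.197 41.540
5 0.646 0.522 45.176
final: 45.176 2.132

Arc 1: start y=9.800, vy=9.680 → t=2.670, apex=14.485, x_land=15.032, impact vy=-17.021
  bounce: vy ← 0.66·17.021 = 11.234
Arc 2: start y=0.000, vy=11.234 → t=2.247, apex=6.310, x_land=27.682, impact vy=-11.234
  bounce: vy ← 0.66·11.234 = 7.414
Arc 3: start y=0.000, vy=7.414 → t=1.483, apex=2.749, x_land=36.030, impact vy=-7.414
  bounce: vy ← 0.66·7.414 = 4.893
Arc 4: start y=0.000, vy=4.893 → t=0.979, apex=1.197, x_land=41.540, impact vy=-4.893
  bounce: vy ← 0.66·4.893 = 3.230
Arc 5: start y=0.000, vy=3.230 → t=0.646, apex=0.522, x_land=45.176, impact vy=-3.230
  bounce: vy ← 0.66·3.230 = 2.132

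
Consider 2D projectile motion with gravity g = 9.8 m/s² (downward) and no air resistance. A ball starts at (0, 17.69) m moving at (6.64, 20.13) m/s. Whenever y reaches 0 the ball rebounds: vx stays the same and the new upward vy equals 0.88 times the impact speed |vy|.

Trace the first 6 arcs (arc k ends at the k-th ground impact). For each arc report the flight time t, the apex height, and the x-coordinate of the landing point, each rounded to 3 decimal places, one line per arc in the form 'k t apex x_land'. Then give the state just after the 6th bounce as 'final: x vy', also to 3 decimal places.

1 4.852 38.364 32.219
2 4.925 29.709 64.919
3 4.334 23.007 93.694
4 3.814 17.817 119.017
5 3.356 13.797 141.301
6 2.953 10.685 160.911
final: 160.911 12.735

Arc 1: start y=17.690, vy=20.130 → t=4.852, apex=38.364, x_land=32.219, impact vy=-27.422
  bounce: vy ← 0.88·27.422 = 24.131
Arc 2: start y=0.000, vy=24.131 → t=4.925, apex=29.709, x_land=64.919, impact vy=-24.131
  bounce: vy ← 0.88·24.131 = 21.235
Arc 3: start y=0.000, vy=21.235 → t=4.334, apex=23.007, x_land=93.694, impact vy=-21.235
  bounce: vy ← 0.88·21.235 = 18.687
Arc 4: start y=0.000, vy=18.687 → t=3.814, apex=17.817, x_land=119.017, impact vy=-18.687
  bounce: vy ← 0.88·18.687 = 16.445
Arc 5: start y=0.000, vy=16.445 → t=3.356, apex=13.797, x_land=141.301, impact vy=-16.445
  bounce: vy ← 0.88·16.445 = 14.471
Arc 6: start y=0.000, vy=14.471 → t=2.953, apex=10.685, x_land=160.911, impact vy=-14.471
  bounce: vy ← 0.88·14.471 = 12.735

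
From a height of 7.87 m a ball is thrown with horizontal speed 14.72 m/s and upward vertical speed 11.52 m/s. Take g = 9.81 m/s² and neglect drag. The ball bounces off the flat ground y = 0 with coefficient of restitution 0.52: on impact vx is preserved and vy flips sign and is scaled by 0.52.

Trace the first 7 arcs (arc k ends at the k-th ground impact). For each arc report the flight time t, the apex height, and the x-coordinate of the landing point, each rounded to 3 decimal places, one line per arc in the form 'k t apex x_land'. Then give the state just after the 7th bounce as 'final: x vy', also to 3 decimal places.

Arc 1: start y=7.870, vy=11.520 → t=2.902, apex=14.634, x_land=42.711, impact vy=-16.945
  bounce: vy ← 0.52·16.945 = 8.811
Arc 2: start y=0.000, vy=8.811 → t=1.796, apex=3.957, x_land=69.154, impact vy=-8.811
  bounce: vy ← 0.52·8.811 = 4.582
Arc 3: start y=0.000, vy=4.582 → t=0.934, apex=1.070, x_land=82.904, impact vy=-4.582
  bounce: vy ← 0.52·4.582 = 2.383
Arc 4: start y=0.000, vy=2.383 → t=0.486, apex=0.289, x_land=90.054, impact vy=-2.383
  bounce: vy ← 0.52·2.383 = 1.239
Arc 5: start y=0.000, vy=1.239 → t=0.253, apex=0.078, x_land=93.772, impact vy=-1.239
  bounce: vy ← 0.52·1.239 = 0.644
Arc 6: start y=0.000, vy=0.644 → t=0.131, apex=0.021, x_land=95.706, impact vy=-0.644
  bounce: vy ← 0.52·0.644 = 0.335
Arc 7: start y=0.000, vy=0.335 → t=0.068, apex=0.006, x_land=96.711, impact vy=-0.335
  bounce: vy ← 0.52·0.335 = 0.174

1 2.902 14.634 42.711
2 1.796 3.957 69.154
3 0.934 1.070 82.904
4 0.486 0.289 90.054
5 0.253 0.078 93.772
6 0.131 0.021 95.706
7 0.068 0.006 96.711
final: 96.711 0.174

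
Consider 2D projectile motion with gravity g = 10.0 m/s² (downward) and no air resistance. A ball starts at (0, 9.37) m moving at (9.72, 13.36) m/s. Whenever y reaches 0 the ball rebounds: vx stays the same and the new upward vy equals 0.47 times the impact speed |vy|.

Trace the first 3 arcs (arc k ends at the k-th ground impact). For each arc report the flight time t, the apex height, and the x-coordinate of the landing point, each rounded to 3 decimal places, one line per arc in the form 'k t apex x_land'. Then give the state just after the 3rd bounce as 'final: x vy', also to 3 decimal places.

1 3.249 18.294 31.579
2 1.798 4.041 49.056
3 0.845 0.893 57.270
final: 57.270 1.986

Arc 1: start y=9.370, vy=13.360 → t=3.249, apex=18.294, x_land=31.579, impact vy=-19.128
  bounce: vy ← 0.47·19.128 = 8.990
Arc 2: start y=0.000, vy=8.990 → t=1.798, apex=4.041, x_land=49.056, impact vy=-8.990
  bounce: vy ← 0.47·8.990 = 4.225
Arc 3: start y=0.000, vy=4.225 → t=0.845, apex=0.893, x_land=57.270, impact vy=-4.225
  bounce: vy ← 0.47·4.225 = 1.986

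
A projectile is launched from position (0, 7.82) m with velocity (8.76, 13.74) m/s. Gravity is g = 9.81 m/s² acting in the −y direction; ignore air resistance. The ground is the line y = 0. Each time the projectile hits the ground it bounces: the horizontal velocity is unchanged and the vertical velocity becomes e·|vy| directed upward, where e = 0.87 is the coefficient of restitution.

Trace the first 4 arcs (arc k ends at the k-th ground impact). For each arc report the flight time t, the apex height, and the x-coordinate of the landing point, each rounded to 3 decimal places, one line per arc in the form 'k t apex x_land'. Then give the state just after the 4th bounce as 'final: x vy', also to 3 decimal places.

1 3.286 17.442 28.788
2 3.281 13.202 57.532
3 2.855 9.993 82.538
4 2.484 7.563 104.294
final: 104.294 10.598

Arc 1: start y=7.820, vy=13.740 → t=3.286, apex=17.442, x_land=28.788, impact vy=-18.499
  bounce: vy ← 0.87·18.499 = 16.094
Arc 2: start y=0.000, vy=16.094 → t=3.281, apex=13.202, x_land=57.532, impact vy=-16.094
  bounce: vy ← 0.87·16.094 = 14.002
Arc 3: start y=0.000, vy=14.002 → t=2.855, apex=9.993, x_land=82.538, impact vy=-14.002
  bounce: vy ← 0.87·14.002 = 12.182
Arc 4: start y=0.000, vy=12.182 → t=2.484, apex=7.563, x_land=104.294, impact vy=-12.182
  bounce: vy ← 0.87·12.182 = 10.598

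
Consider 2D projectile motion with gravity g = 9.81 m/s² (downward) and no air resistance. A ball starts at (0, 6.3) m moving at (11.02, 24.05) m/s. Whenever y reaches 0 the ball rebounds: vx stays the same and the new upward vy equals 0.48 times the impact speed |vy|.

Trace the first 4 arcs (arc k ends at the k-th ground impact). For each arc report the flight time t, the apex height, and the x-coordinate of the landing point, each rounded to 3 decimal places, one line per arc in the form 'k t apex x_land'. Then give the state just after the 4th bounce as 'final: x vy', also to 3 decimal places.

1 5.152 35.780 56.780
2 2.593 8.244 85.353
3 1.245 1.899 99.068
4 0.597 0.438 105.651
final: 105.651 1.406

Arc 1: start y=6.300, vy=24.050 → t=5.152, apex=35.780, x_land=56.780, impact vy=-26.495
  bounce: vy ← 0.48·26.495 = 12.718
Arc 2: start y=0.000, vy=12.718 → t=2.593, apex=8.244, x_land=85.353, impact vy=-12.718
  bounce: vy ← 0.48·12.718 = 6.105
Arc 3: start y=0.000, vy=6.105 → t=1.245, apex=1.899, x_land=99.068, impact vy=-6.105
  bounce: vy ← 0.48·6.105 = 2.930
Arc 4: start y=0.000, vy=2.930 → t=0.597, apex=0.438, x_land=105.651, impact vy=-2.930
  bounce: vy ← 0.48·2.930 = 1.406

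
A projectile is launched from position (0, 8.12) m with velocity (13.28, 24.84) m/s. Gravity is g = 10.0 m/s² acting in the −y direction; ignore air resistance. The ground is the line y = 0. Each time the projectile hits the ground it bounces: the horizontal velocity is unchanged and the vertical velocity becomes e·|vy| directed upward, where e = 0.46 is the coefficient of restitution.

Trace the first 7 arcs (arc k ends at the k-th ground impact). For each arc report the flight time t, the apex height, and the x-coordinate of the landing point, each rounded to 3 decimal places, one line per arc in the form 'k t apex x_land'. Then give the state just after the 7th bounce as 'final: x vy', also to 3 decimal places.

1 5.276 38.971 70.063
2 2.568 8.246 104.172
3 1.181 1.745 119.863
4 0.543 0.369 127.080
5 0.250 0.078 130.400
6 0.115 0.017 131.927
7 0.053 0.003 132.630
final: 132.630 0.122

Arc 1: start y=8.120, vy=24.840 → t=5.276, apex=38.971, x_land=70.063, impact vy=-27.918
  bounce: vy ← 0.46·27.918 = 12.842
Arc 2: start y=0.000, vy=12.842 → t=2.568, apex=8.246, x_land=104.172, impact vy=-12.842
  bounce: vy ← 0.46·12.842 = 5.907
Arc 3: start y=0.000, vy=5.907 → t=1.181, apex=1.745, x_land=119.863, impact vy=-5.907
  bounce: vy ← 0.46·5.907 = 2.717
Arc 4: start y=0.000, vy=2.717 → t=0.543, apex=0.369, x_land=127.080, impact vy=-2.717
  bounce: vy ← 0.46·2.717 = 1.250
Arc 5: start y=0.000, vy=1.250 → t=0.250, apex=0.078, x_land=130.400, impact vy=-1.250
  bounce: vy ← 0.46·1.250 = 0.575
Arc 6: start y=0.000, vy=0.575 → t=0.115, apex=0.017, x_land=131.927, impact vy=-0.575
  bounce: vy ← 0.46·0.575 = 0.265
Arc 7: start y=0.000, vy=0.265 → t=0.053, apex=0.003, x_land=132.630, impact vy=-0.265
  bounce: vy ← 0.46·0.265 = 0.122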